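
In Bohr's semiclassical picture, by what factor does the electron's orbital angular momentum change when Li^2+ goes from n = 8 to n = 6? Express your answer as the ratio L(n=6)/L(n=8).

L = nℏ depends only on n, so L ∝ n.
L(n=6)/L(n=8) = (6/8)^1 = 3/4

3/4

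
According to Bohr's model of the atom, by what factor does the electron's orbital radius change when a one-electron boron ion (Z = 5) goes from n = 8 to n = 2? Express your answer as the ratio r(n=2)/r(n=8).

1/16

r ∝ Z^-1 · n^2; with Z fixed, r ∝ n^2.
r(n=2)/r(n=8) = (2/8)^2 = 1/16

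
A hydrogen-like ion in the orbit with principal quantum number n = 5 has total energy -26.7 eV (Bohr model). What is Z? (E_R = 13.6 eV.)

E_n = −E_R Z²/n² ⇒ Z² = −E_n n²/E_R = 26.7 × 5² / 13.6 ≈ 49.08
Z = 7

7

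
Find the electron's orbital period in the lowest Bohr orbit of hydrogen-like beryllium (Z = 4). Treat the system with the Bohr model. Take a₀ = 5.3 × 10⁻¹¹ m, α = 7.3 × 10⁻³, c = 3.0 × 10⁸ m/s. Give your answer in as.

r = n²a₀/Z = 1²·5.3 × 10⁻¹¹/4 = 1.3 × 10⁻¹¹ m
v = Zαc/n = 4·0.0073·3.0 × 10⁸/1 = 8.8 × 10⁶ m/s
T = 2πr/v = 9.5 × 10⁻¹⁸ s = 9.5 as

9.5 as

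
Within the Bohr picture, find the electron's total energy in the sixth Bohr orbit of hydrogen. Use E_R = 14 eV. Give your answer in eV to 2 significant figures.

E_n = −E_R·Z²/n² = −14 × 1²/6² = -0.39 eV

-0.39 eV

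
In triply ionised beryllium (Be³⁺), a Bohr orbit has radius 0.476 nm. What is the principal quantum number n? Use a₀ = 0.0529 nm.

r_n = n²a₀/Z ⇒ n² = rZ/a₀ = 0.476 × 4 / 0.0529 ≈ 35.99
n = 6

6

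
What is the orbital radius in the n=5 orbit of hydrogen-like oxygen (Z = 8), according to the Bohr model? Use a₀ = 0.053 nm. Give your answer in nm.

r_n = n²a₀/Z = 5² × 0.053 / 8
    = 25 × 0.053 / 8 = 0.17 nm

0.17 nm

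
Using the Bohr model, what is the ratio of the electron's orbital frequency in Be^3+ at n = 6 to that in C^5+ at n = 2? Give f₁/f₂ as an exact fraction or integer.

4/243

f ∝ Z^2 · n^-3
f₁/f₂ = (4/6)^2 · (6/2)^-3 = 4/243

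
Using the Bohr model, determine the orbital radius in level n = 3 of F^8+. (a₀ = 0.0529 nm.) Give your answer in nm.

r_n = n²a₀/Z = 3² × 0.0529 / 9
    = 9 × 0.0529 / 9 = 0.0529 nm

0.0529 nm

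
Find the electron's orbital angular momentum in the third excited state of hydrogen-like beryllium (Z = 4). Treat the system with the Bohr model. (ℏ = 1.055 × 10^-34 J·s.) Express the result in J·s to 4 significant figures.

4.220 × 10^-34 J·s

L_n = nℏ = 4 × 1.055 × 10^-34 = 4.220 × 10^-34 J·s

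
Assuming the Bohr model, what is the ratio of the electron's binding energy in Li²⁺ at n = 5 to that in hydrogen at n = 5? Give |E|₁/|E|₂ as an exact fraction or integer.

9

|E| ∝ Z^2 · n^-2
|E|₁/|E|₂ = (3/1)^2 · (5/5)^-2 = 9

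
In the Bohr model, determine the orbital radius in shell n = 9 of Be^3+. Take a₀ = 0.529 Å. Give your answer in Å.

r_n = n²a₀/Z = 9² × 0.529 / 4
    = 81 × 0.529 / 4 = 10.7 Å

10.7 Å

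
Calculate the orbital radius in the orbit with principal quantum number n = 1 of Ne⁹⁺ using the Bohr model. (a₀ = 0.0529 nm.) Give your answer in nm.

r_n = n²a₀/Z = 1² × 0.0529 / 10
    = 1 × 0.0529 / 10 = 0.00529 nm

0.00529 nm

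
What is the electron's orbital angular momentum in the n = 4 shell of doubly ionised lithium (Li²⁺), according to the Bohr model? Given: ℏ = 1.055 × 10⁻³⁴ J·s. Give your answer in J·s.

4.220 × 10⁻³⁴ J·s

L_n = nℏ = 4 × 1.055 × 10⁻³⁴ = 4.220 × 10⁻³⁴ J·s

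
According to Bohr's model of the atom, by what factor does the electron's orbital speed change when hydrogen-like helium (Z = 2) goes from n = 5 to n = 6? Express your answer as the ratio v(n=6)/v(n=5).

5/6

v ∝ Z^1 · n^-1; with Z fixed, v ∝ n^-1.
v(n=6)/v(n=5) = (6/5)^-1 = 5/6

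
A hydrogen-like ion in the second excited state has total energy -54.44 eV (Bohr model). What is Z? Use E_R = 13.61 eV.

E_n = −E_R Z²/n² ⇒ Z² = −E_n n²/E_R = 54.44 × 3² / 13.61 ≈ 36.00
Z = 6

6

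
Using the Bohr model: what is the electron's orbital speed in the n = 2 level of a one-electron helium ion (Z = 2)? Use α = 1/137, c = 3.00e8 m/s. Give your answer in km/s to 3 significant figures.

2190 km/s

v_n = Zαc/n = 2 × 0.00730 × 3.00e8 / 2
    = 2190 km/s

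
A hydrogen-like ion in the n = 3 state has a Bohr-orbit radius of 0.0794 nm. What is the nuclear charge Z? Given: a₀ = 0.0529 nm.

6

r_n = n²a₀/Z ⇒ Z = n²a₀/r = 3² × 0.0529 / 0.0794 ≈ 6.00
Z = 6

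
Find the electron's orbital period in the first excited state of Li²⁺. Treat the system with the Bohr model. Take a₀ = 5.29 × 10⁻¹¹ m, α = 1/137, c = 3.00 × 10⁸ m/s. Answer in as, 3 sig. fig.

135 as

r = n²a₀/Z = 2²·5.29 × 10⁻¹¹/3 = 7.05 × 10⁻¹¹ m
v = Zαc/n = 3·0.00730·3.00 × 10⁸/2 = 3.28 × 10⁶ m/s
T = 2πr/v = 1.35 × 10⁻¹⁶ s = 135 as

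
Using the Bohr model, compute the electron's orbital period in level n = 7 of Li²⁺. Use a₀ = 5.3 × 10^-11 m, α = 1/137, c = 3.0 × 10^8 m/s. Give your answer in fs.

r = n²a₀/Z = 7²·5.3 × 10^-11/3 = 8.7 × 10^-10 m
v = Zαc/n = 3·0.0073·3.0 × 10^8/7 = 9.4 × 10^5 m/s
T = 2πr/v = 5.8 × 10^-15 s = 5.8 fs

5.8 fs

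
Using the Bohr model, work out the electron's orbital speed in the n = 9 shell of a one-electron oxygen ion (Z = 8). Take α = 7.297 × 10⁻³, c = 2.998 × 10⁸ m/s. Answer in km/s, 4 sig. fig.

v_n = Zαc/n = 8 × 0.007297 × 2.998 × 10⁸ / 9
    = 1945 km/s

1945 km/s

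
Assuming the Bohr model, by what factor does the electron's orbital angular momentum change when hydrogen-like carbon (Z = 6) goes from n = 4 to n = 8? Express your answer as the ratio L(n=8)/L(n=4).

L = nℏ depends only on n, so L ∝ n.
L(n=8)/L(n=4) = (8/4)^1 = 2

2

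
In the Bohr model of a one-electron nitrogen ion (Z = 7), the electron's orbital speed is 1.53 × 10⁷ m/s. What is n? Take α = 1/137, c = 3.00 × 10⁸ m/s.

1

v_n = Zαc/n ⇒ n = Zαc/v = 7 × 0.00730 × 3.00 × 10⁸ / 1.53 × 10⁷ ≈ 1.00
n = 1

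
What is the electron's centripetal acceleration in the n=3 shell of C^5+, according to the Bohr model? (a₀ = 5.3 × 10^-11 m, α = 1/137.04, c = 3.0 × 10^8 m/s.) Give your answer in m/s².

r = n²a₀/Z = 8.0 × 10^-11 m, v = Zαc/n = 4.4 × 10^6 m/s
a = v²/r = (4.4 × 10^6)² / 8.0 × 10^-11 = 2.4 × 10^23 m/s²

2.4 × 10^23 m/s²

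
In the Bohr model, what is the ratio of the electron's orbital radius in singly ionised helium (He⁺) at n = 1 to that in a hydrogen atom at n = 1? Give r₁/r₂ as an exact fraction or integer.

1/2

r ∝ Z^-1 · n^2
r₁/r₂ = (2/1)^-1 · (1/1)^2 = 1/2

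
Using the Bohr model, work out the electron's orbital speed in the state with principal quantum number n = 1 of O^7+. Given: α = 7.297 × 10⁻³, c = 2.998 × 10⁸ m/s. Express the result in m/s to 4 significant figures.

1.750 × 10⁷ m/s

v_n = Zαc/n = 8 × 0.007297 × 2.998 × 10⁸ / 1
    = 1.750 × 10⁷ m/s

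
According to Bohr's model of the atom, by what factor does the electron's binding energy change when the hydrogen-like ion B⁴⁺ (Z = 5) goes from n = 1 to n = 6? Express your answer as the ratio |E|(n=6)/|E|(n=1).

|E| ∝ Z^2 · n^-2; with Z fixed, |E| ∝ n^-2.
|E|(n=6)/|E|(n=1) = (6/1)^-2 = 1/36

1/36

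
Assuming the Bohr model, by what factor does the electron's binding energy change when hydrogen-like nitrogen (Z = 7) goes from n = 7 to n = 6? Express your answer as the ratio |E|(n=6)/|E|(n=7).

|E| ∝ Z^2 · n^-2; with Z fixed, |E| ∝ n^-2.
|E|(n=6)/|E|(n=7) = (6/7)^-2 = 49/36

49/36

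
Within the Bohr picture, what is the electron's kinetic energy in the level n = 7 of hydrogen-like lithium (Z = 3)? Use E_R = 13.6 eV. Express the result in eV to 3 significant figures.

For a Coulomb orbit the virial theorem gives K = −E_n.
E_n = −E_R·Z²/n², so K = E_R·Z²/n² = 13.6 × 3²/7² = 2.50 eV

2.50 eV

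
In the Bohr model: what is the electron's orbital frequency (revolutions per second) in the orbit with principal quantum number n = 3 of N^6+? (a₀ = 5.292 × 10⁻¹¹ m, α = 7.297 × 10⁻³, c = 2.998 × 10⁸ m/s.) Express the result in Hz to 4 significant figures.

1.194 × 10¹⁶ Hz

r = n²a₀/Z = 6.804 × 10⁻¹¹ m, v = Zαc/n = 5.104 × 10⁶ m/s
f = v/(2πr) = 1.194 × 10¹⁶ Hz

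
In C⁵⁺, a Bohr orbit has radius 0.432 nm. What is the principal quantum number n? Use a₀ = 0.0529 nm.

7

r_n = n²a₀/Z ⇒ n² = rZ/a₀ = 0.432 × 6 / 0.0529 ≈ 49.00
n = 7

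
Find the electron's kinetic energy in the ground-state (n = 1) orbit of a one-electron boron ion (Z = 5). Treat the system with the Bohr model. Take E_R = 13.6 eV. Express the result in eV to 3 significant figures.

For a Coulomb orbit the virial theorem gives K = −E_n.
E_n = −E_R·Z²/n², so K = E_R·Z²/n² = 13.6 × 5²/1² = 340 eV

340 eV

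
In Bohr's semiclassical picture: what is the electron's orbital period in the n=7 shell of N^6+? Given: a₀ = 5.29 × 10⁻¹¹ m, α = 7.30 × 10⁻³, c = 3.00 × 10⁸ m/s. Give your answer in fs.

1.06 fs

r = n²a₀/Z = 7²·5.29 × 10⁻¹¹/7 = 3.70 × 10⁻¹⁰ m
v = Zαc/n = 7·0.00730·3.00 × 10⁸/7 = 2.19 × 10⁶ m/s
T = 2πr/v = 1.06 × 10⁻¹⁵ s = 1.06 fs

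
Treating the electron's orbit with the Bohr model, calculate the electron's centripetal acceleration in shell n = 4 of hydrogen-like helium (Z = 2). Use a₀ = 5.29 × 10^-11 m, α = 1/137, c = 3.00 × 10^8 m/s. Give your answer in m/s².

r = n²a₀/Z = 4.23 × 10^-10 m, v = Zαc/n = 1.09 × 10^6 m/s
a = v²/r = (1.09 × 10^6)² / 4.23 × 10^-10 = 2.83 × 10^21 m/s²

2.83 × 10^21 m/s²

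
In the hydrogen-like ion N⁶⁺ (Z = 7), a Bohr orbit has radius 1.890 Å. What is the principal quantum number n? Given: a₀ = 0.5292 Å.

r_n = n²a₀/Z ⇒ n² = rZ/a₀ = 1.890 × 7 / 0.5292 ≈ 25.00
n = 5

5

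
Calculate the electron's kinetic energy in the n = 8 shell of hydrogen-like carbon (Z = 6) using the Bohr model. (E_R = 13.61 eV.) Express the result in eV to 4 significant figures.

For a Coulomb orbit the virial theorem gives K = −E_n.
E_n = −E_R·Z²/n², so K = E_R·Z²/n² = 13.61 × 6²/8² = 7.656 eV

7.656 eV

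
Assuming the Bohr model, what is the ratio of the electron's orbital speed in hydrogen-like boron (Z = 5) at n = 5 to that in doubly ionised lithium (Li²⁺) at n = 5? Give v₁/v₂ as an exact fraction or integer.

v ∝ Z^1 · n^-1
v₁/v₂ = (5/3)^1 · (5/5)^-1 = 5/3

5/3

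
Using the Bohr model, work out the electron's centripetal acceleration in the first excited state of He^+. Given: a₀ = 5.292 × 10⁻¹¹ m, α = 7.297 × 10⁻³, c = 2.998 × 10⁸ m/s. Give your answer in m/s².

r = n²a₀/Z = 1.058 × 10⁻¹⁰ m, v = Zαc/n = 2.188 × 10⁶ m/s
a = v²/r = (2.188 × 10⁶)² / 1.058 × 10⁻¹⁰ = 4.522 × 10²² m/s²

4.522 × 10²² m/s²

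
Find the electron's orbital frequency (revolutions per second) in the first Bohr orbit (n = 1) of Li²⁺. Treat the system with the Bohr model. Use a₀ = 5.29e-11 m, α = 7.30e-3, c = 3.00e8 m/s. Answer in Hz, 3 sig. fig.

r = n²a₀/Z = 1.76e-11 m, v = Zαc/n = 6.57e6 m/s
f = v/(2πr) = 5.93e16 Hz

5.93e16 Hz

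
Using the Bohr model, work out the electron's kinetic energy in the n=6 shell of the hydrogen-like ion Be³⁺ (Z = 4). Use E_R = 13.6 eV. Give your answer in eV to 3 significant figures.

6.04 eV

For a Coulomb orbit the virial theorem gives K = −E_n.
E_n = −E_R·Z²/n², so K = E_R·Z²/n² = 13.6 × 4²/6² = 6.04 eV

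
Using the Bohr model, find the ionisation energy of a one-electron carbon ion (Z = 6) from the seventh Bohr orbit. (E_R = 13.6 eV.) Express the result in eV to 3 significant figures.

9.99 eV

E_n = −E_R·Z²/n² = −13.6 × 6²/7² eV = -9.99 eV
Ionisation energy = −E_n = 9.99 eV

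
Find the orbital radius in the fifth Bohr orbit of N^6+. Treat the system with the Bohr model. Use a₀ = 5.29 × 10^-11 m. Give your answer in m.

r_n = n²a₀/Z = 5² × 5.29 × 10^-11 / 7
    = 25 × 5.29 × 10^-11 / 7 = 1.89 × 10^-10 m

1.89 × 10^-10 m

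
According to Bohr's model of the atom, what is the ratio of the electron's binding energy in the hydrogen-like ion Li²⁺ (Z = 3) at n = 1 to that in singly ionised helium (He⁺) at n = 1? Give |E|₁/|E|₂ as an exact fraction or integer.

|E| ∝ Z^2 · n^-2
|E|₁/|E|₂ = (3/2)^2 · (1/1)^-2 = 9/4

9/4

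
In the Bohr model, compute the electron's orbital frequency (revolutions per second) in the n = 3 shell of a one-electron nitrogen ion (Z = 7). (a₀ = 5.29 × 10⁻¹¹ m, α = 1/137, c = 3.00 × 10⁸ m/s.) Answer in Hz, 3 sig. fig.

r = n²a₀/Z = 6.80 × 10⁻¹¹ m, v = Zαc/n = 5.11 × 10⁶ m/s
f = v/(2πr) = 1.20 × 10¹⁶ Hz

1.20 × 10¹⁶ Hz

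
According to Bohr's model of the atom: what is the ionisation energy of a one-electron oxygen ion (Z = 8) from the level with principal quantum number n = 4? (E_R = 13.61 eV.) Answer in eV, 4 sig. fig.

E_n = −E_R·Z²/n² = −13.61 × 8²/4² eV = -54.44 eV
Ionisation energy = −E_n = 54.44 eV

54.44 eV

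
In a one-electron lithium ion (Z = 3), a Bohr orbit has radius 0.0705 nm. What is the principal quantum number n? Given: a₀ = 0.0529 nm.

r_n = n²a₀/Z ⇒ n² = rZ/a₀ = 0.0705 × 3 / 0.0529 ≈ 4.00
n = 2

2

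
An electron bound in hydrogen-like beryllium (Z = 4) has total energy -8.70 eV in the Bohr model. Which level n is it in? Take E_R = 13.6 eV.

E_n = −E_R Z²/n² ⇒ n² = E_R Z²/(−E_n) = 13.6 × 4² / 8.70 ≈ 25.01
n = 5

5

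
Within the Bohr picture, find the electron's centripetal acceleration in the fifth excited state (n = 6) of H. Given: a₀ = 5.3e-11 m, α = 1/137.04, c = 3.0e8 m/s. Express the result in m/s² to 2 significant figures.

7.0e19 m/s²

r = n²a₀/Z = 1.9e-9 m, v = Zαc/n = 3.6e5 m/s
a = v²/r = (3.6e5)² / 1.9e-9 = 7.0e19 m/s²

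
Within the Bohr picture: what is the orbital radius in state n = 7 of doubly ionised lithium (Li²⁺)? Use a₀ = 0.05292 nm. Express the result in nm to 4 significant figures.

r_n = n²a₀/Z = 7² × 0.05292 / 3
    = 49 × 0.05292 / 3 = 0.8644 nm

0.8644 nm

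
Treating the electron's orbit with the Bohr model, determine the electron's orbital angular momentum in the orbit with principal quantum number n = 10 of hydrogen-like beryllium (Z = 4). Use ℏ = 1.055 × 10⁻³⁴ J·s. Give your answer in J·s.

L_n = nℏ = 10 × 1.055 × 10⁻³⁴ = 1.055 × 10⁻³³ J·s

1.055 × 10⁻³³ J·s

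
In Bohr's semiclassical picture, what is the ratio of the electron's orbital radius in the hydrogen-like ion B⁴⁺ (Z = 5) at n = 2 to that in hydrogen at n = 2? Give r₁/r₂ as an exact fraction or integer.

r ∝ Z^-1 · n^2
r₁/r₂ = (5/1)^-1 · (2/2)^2 = 1/5

1/5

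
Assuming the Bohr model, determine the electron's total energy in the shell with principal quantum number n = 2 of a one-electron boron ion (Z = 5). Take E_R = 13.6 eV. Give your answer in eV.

-85.0 eV

E_n = −E_R·Z²/n² = −13.6 × 5²/2² = -85.0 eV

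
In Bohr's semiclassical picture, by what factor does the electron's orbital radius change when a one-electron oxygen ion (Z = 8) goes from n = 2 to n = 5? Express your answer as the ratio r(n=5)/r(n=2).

25/4

r ∝ Z^-1 · n^2; with Z fixed, r ∝ n^2.
r(n=5)/r(n=2) = (5/2)^2 = 25/4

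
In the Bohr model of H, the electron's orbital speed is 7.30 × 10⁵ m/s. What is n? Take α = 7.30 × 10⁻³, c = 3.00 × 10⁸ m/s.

3

v_n = Zαc/n ⇒ n = Zαc/v = 1 × 0.00730 × 3.00 × 10⁸ / 7.30 × 10⁵ ≈ 3.00
n = 3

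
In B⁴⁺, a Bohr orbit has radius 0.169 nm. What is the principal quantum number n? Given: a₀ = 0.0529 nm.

r_n = n²a₀/Z ⇒ n² = rZ/a₀ = 0.169 × 5 / 0.0529 ≈ 15.97
n = 4

4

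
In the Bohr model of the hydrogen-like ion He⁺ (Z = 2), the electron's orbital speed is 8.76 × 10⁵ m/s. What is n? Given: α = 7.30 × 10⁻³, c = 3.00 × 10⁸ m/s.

5

v_n = Zαc/n ⇒ n = Zαc/v = 2 × 0.00730 × 3.00 × 10⁸ / 8.76 × 10⁵ ≈ 5.00
n = 5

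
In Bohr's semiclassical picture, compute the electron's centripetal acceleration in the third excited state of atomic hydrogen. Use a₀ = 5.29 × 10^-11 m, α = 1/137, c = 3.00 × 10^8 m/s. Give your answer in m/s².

3.54 × 10^20 m/s²

r = n²a₀/Z = 8.46 × 10^-10 m, v = Zαc/n = 5.47 × 10^5 m/s
a = v²/r = (5.47 × 10^5)² / 8.46 × 10^-10 = 3.54 × 10^20 m/s²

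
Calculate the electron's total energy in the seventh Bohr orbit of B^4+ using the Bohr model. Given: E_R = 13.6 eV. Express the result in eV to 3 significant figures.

E_n = −E_R·Z²/n² = −13.6 × 5²/7² = -6.94 eV

-6.94 eV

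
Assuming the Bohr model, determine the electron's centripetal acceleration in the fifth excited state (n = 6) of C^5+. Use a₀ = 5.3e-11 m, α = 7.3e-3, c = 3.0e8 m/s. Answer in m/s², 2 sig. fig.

r = n²a₀/Z = 3.2e-10 m, v = Zαc/n = 2.2e6 m/s
a = v²/r = (2.2e6)² / 3.2e-10 = 1.5e22 m/s²

1.5e22 m/s²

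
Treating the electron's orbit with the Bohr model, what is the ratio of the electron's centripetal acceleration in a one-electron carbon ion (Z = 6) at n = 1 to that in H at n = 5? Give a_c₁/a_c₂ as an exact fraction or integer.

135000

a_c ∝ Z^3 · n^-4
a_c₁/a_c₂ = (6/1)^3 · (1/5)^-4 = 135000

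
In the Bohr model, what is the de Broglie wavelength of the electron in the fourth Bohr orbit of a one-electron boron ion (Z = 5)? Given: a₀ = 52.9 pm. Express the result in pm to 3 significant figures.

266 pm

The Bohr quantisation condition is nλ = 2πr_n.
r_n = n²a₀/Z = 169 pm
λ = 2πr_n/n = 2π·169/4 = 266 pm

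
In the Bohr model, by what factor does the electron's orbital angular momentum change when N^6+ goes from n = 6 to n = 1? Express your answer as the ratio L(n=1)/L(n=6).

1/6

L = nℏ depends only on n, so L ∝ n.
L(n=1)/L(n=6) = (1/6)^1 = 1/6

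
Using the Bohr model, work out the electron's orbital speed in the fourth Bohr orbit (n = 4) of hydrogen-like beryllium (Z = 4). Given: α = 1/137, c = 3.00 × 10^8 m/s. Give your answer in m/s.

2.19 × 10^6 m/s

v_n = Zαc/n = 4 × 0.00730 × 3.00 × 10^8 / 4
    = 2.19 × 10^6 m/s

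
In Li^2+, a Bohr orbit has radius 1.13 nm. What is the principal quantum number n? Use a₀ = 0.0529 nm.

r_n = n²a₀/Z ⇒ n² = rZ/a₀ = 1.13 × 3 / 0.0529 ≈ 64.08
n = 8

8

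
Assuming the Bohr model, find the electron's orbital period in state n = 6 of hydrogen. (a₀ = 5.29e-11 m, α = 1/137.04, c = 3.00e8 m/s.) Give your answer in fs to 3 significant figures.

r = n²a₀/Z = 6²·5.29e-11/1 = 1.90e-9 m
v = Zαc/n = 1·0.00730·3.00e8/6 = 3.65e5 m/s
T = 2πr/v = 3.28e-14 s = 32.8 fs

32.8 fs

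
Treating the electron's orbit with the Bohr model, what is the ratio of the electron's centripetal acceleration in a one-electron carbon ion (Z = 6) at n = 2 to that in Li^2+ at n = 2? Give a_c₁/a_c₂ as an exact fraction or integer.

a_c ∝ Z^3 · n^-4
a_c₁/a_c₂ = (6/3)^3 · (2/2)^-4 = 8

8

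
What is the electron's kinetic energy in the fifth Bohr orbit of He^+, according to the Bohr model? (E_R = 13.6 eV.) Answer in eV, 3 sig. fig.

For a Coulomb orbit the virial theorem gives K = −E_n.
E_n = −E_R·Z²/n², so K = E_R·Z²/n² = 13.6 × 2²/5² = 2.18 eV

2.18 eV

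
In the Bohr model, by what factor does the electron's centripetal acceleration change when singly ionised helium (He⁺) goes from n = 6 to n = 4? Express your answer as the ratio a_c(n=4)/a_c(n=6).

81/16

a_c ∝ Z^3 · n^-4; with Z fixed, a_c ∝ n^-4.
a_c(n=4)/a_c(n=6) = (4/6)^-4 = 81/16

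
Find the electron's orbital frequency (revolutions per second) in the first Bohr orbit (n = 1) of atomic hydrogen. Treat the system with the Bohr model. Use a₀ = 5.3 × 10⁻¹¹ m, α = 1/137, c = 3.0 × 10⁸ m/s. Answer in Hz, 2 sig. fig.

r = n²a₀/Z = 5.3 × 10⁻¹¹ m, v = Zαc/n = 2.2 × 10⁶ m/s
f = v/(2πr) = 6.6 × 10¹⁵ Hz

6.6 × 10¹⁵ Hz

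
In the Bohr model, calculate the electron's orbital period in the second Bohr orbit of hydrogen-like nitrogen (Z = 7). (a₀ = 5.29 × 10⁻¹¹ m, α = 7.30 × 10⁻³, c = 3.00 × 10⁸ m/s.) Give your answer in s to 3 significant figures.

r = n²a₀/Z = 2²·5.29 × 10⁻¹¹/7 = 3.02 × 10⁻¹¹ m
v = Zαc/n = 7·0.00730·3.00 × 10⁸/2 = 7.67 × 10⁶ m/s
T = 2πr/v = 2.48 × 10⁻¹⁷ s

2.48 × 10⁻¹⁷ s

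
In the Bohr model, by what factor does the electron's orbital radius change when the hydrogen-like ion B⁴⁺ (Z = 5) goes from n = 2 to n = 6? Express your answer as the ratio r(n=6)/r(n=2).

r ∝ Z^-1 · n^2; with Z fixed, r ∝ n^2.
r(n=6)/r(n=2) = (6/2)^2 = 9

9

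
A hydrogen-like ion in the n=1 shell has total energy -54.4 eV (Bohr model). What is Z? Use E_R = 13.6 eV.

E_n = −E_R Z²/n² ⇒ Z² = −E_n n²/E_R = 54.4 × 1² / 13.6 ≈ 4.00
Z = 2

2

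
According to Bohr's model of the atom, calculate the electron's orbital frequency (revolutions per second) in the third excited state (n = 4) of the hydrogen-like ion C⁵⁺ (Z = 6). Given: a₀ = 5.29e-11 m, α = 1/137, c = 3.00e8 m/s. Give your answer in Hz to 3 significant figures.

3.71e15 Hz

r = n²a₀/Z = 1.41e-10 m, v = Zαc/n = 3.28e6 m/s
f = v/(2πr) = 3.71e15 Hz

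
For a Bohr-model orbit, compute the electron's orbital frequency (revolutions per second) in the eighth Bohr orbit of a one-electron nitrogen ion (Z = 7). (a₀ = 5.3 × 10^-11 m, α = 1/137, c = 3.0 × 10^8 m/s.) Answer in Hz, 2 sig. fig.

6.3 × 10^14 Hz

r = n²a₀/Z = 4.8 × 10^-10 m, v = Zαc/n = 1.9 × 10^6 m/s
f = v/(2πr) = 6.3 × 10^14 Hz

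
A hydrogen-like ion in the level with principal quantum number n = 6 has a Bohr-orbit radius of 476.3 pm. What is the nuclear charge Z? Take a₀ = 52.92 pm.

r_n = n²a₀/Z ⇒ Z = n²a₀/r = 6² × 52.92 / 476.3 ≈ 4.00
Z = 4

4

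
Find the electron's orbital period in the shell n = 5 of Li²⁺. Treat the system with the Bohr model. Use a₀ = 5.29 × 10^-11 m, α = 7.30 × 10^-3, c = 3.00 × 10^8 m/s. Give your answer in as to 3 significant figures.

r = n²a₀/Z = 5²·5.29 × 10^-11/3 = 4.41 × 10^-10 m
v = Zαc/n = 3·0.00730·3.00 × 10^8/5 = 1.31 × 10^6 m/s
T = 2πr/v = 2.11 × 10^-15 s = 2110 as

2110 as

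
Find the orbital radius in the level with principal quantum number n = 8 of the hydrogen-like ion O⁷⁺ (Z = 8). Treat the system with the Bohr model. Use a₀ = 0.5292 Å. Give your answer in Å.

4.234 Å

r_n = n²a₀/Z = 8² × 0.5292 / 8
    = 64 × 0.5292 / 8 = 4.234 Å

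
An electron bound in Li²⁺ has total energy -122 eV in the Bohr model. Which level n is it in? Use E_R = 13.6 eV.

1

E_n = −E_R Z²/n² ⇒ n² = E_R Z²/(−E_n) = 13.6 × 3² / 122 ≈ 1.00
n = 1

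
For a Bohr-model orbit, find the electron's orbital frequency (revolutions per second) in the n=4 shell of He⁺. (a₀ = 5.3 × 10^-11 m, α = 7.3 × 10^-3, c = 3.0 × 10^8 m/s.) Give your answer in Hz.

4.1 × 10^14 Hz

r = n²a₀/Z = 4.2 × 10^-10 m, v = Zαc/n = 1.1 × 10^6 m/s
f = v/(2πr) = 4.1 × 10^14 Hz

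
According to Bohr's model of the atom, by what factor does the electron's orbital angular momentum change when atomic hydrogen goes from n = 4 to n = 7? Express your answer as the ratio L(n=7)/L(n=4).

7/4

L = nℏ depends only on n, so L ∝ n.
L(n=7)/L(n=4) = (7/4)^1 = 7/4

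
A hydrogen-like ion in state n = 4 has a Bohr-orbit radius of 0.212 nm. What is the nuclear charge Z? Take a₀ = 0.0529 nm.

r_n = n²a₀/Z ⇒ Z = n²a₀/r = 4² × 0.0529 / 0.212 ≈ 3.99
Z = 4

4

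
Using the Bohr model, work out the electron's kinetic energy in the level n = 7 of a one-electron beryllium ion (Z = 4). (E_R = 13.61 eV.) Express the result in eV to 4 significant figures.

For a Coulomb orbit the virial theorem gives K = −E_n.
E_n = −E_R·Z²/n², so K = E_R·Z²/n² = 13.61 × 4²/7² = 4.444 eV

4.444 eV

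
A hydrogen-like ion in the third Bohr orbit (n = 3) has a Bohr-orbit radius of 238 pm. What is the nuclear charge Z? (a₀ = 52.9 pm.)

r_n = n²a₀/Z ⇒ Z = n²a₀/r = 3² × 52.9 / 238 ≈ 2.00
Z = 2

2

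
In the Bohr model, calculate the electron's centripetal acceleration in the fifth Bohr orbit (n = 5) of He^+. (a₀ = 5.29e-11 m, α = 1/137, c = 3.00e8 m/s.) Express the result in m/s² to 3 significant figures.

1.16e21 m/s²

r = n²a₀/Z = 6.61e-10 m, v = Zαc/n = 8.76e5 m/s
a = v²/r = (8.76e5)² / 6.61e-10 = 1.16e21 m/s²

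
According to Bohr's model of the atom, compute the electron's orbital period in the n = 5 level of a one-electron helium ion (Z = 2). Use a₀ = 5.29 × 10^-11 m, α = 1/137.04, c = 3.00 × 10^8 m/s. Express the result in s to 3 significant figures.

4.74 × 10^-15 s

r = n²a₀/Z = 5²·5.29 × 10^-11/2 = 6.61 × 10^-10 m
v = Zαc/n = 2·0.00730·3.00 × 10^8/5 = 8.76 × 10^5 m/s
T = 2πr/v = 4.74 × 10^-15 s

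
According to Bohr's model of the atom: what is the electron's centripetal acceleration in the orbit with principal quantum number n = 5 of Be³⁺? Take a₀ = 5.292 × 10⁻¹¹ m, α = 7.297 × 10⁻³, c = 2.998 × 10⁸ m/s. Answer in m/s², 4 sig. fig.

9.260 × 10²¹ m/s²

r = n²a₀/Z = 3.308 × 10⁻¹⁰ m, v = Zαc/n = 1.750 × 10⁶ m/s
a = v²/r = (1.750 × 10⁶)² / 3.308 × 10⁻¹⁰ = 9.260 × 10²¹ m/s²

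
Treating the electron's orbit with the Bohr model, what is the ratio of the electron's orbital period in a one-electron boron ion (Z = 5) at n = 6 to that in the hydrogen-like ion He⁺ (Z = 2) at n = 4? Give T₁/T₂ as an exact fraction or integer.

T ∝ Z^-2 · n^3
T₁/T₂ = (5/2)^-2 · (6/4)^3 = 27/50

27/50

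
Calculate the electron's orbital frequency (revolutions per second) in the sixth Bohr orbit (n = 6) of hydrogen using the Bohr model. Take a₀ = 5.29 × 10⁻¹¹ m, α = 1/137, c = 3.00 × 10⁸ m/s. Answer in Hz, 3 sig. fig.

r = n²a₀/Z = 1.90 × 10⁻⁹ m, v = Zαc/n = 3.65 × 10⁵ m/s
f = v/(2πr) = 3.05 × 10¹³ Hz

3.05 × 10¹³ Hz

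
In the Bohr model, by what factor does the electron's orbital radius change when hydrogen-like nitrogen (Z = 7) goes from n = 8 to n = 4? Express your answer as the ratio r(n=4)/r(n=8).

1/4

r ∝ Z^-1 · n^2; with Z fixed, r ∝ n^2.
r(n=4)/r(n=8) = (4/8)^2 = 1/4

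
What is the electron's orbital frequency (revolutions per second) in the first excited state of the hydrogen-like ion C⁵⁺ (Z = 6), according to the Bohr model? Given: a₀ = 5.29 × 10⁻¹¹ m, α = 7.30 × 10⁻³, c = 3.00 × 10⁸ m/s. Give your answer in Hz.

2.96 × 10¹⁶ Hz

r = n²a₀/Z = 3.53 × 10⁻¹¹ m, v = Zαc/n = 6.57 × 10⁶ m/s
f = v/(2πr) = 2.96 × 10¹⁶ Hz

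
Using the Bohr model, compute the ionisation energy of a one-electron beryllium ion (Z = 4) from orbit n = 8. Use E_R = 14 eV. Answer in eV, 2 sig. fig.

3.5 eV

E_n = −E_R·Z²/n² = −14 × 4²/8² eV = -3.5 eV
Ionisation energy = −E_n = 3.5 eV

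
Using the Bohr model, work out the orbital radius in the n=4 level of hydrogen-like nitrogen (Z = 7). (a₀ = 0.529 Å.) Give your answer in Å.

r_n = n²a₀/Z = 4² × 0.529 / 7
    = 16 × 0.529 / 7 = 1.21 Å

1.21 Å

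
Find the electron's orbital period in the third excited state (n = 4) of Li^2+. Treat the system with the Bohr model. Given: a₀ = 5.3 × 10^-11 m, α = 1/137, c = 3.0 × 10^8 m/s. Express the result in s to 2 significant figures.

1.1 × 10^-15 s

r = n²a₀/Z = 4²·5.3 × 10^-11/3 = 2.8 × 10^-10 m
v = Zαc/n = 3·0.0073·3.0 × 10^8/4 = 1.6 × 10^6 m/s
T = 2πr/v = 1.1 × 10^-15 s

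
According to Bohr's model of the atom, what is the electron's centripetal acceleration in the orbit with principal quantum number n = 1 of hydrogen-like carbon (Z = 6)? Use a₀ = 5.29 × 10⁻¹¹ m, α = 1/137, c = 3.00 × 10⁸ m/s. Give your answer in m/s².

r = n²a₀/Z = 8.82 × 10⁻¹² m, v = Zαc/n = 1.31 × 10⁷ m/s
a = v²/r = (1.31 × 10⁷)² / 8.82 × 10⁻¹² = 1.96 × 10²⁵ m/s²

1.96 × 10²⁵ m/s²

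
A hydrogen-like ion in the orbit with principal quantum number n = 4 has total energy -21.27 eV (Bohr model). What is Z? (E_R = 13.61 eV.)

E_n = −E_R Z²/n² ⇒ Z² = −E_n n²/E_R = 21.27 × 4² / 13.61 ≈ 25.01
Z = 5

5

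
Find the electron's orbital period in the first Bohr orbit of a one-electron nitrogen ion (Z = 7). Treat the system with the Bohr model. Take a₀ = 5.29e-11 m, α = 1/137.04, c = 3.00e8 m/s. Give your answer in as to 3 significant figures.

3.10 as

r = n²a₀/Z = 1²·5.29e-11/7 = 7.56e-12 m
v = Zαc/n = 7·0.00730·3.00e8/1 = 1.53e7 m/s
T = 2πr/v = 3.10e-18 s = 3.10 as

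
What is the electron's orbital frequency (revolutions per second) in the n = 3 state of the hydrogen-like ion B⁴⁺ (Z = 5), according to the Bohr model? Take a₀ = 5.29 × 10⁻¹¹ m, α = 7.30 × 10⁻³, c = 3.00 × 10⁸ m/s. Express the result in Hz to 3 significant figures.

6.10 × 10¹⁵ Hz

r = n²a₀/Z = 9.52 × 10⁻¹¹ m, v = Zαc/n = 3.65 × 10⁶ m/s
f = v/(2πr) = 6.10 × 10¹⁵ Hz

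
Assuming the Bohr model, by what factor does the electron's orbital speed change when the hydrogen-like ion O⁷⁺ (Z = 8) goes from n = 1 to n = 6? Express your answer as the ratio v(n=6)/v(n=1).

1/6

v ∝ Z^1 · n^-1; with Z fixed, v ∝ n^-1.
v(n=6)/v(n=1) = (6/1)^-1 = 1/6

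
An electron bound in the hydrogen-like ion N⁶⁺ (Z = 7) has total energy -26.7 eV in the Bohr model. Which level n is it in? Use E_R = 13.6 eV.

5

E_n = −E_R Z²/n² ⇒ n² = E_R Z²/(−E_n) = 13.6 × 7² / 26.7 ≈ 24.96
n = 5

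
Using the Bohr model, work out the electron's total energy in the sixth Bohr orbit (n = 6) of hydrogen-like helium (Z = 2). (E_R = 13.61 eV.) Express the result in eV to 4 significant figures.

-1.512 eV

E_n = −E_R·Z²/n² = −13.61 × 2²/6² = -1.512 eV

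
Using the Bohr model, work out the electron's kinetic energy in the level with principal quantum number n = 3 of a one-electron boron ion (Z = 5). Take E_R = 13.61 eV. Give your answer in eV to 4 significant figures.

For a Coulomb orbit the virial theorem gives K = −E_n.
E_n = −E_R·Z²/n², so K = E_R·Z²/n² = 13.61 × 5²/3² = 37.81 eV

37.81 eV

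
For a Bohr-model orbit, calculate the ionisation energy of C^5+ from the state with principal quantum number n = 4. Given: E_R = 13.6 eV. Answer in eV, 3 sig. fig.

30.6 eV

E_n = −E_R·Z²/n² = −13.6 × 6²/4² eV = -30.6 eV
Ionisation energy = −E_n = 30.6 eV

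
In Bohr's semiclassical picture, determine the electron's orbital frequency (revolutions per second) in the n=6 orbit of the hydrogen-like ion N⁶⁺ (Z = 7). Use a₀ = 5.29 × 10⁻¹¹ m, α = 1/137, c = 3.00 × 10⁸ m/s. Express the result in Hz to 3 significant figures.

1.49 × 10¹⁵ Hz

r = n²a₀/Z = 2.72 × 10⁻¹⁰ m, v = Zαc/n = 2.55 × 10⁶ m/s
f = v/(2πr) = 1.49 × 10¹⁵ Hz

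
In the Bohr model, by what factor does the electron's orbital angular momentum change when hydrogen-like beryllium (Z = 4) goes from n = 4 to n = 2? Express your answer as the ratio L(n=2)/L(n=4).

1/2

L = nℏ depends only on n, so L ∝ n.
L(n=2)/L(n=4) = (2/4)^1 = 1/2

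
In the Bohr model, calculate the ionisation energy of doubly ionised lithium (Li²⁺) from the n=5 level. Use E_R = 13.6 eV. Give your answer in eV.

E_n = −E_R·Z²/n² = −13.6 × 3²/5² eV = -4.90 eV
Ionisation energy = −E_n = 4.90 eV

4.90 eV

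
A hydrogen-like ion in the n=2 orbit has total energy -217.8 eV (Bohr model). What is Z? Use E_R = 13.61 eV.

8

E_n = −E_R Z²/n² ⇒ Z² = −E_n n²/E_R = 217.8 × 2² / 13.61 ≈ 64.01
Z = 8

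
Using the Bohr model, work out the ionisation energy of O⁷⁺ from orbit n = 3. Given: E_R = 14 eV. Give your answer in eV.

E_n = −E_R·Z²/n² = −14 × 8²/3² eV = -100 eV
Ionisation energy = −E_n = 100 eV

100 eV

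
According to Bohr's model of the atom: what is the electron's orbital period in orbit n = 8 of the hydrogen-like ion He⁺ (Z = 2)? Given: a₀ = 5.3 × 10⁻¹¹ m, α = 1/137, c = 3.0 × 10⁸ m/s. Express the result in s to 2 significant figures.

1.9 × 10⁻¹⁴ s

r = n²a₀/Z = 8²·5.3 × 10⁻¹¹/2 = 1.7 × 10⁻⁹ m
v = Zαc/n = 2·0.0073·3.0 × 10⁸/8 = 5.5 × 10⁵ m/s
T = 2πr/v = 1.9 × 10⁻¹⁴ s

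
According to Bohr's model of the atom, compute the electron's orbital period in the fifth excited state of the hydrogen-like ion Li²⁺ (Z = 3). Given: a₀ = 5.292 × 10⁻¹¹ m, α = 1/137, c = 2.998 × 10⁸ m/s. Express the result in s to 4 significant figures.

3.647 × 10⁻¹⁵ s

r = n²a₀/Z = 6²·5.292 × 10⁻¹¹/3 = 6.350 × 10⁻¹⁰ m
v = Zαc/n = 3·0.007299·2.998 × 10⁸/6 = 1.094 × 10⁶ m/s
T = 2πr/v = 3.647 × 10⁻¹⁵ s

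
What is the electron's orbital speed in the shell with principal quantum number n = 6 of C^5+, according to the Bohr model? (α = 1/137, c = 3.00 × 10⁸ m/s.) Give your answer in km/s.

v_n = Zαc/n = 6 × 0.00730 × 3.00 × 10⁸ / 6
    = 2190 km/s

2190 km/s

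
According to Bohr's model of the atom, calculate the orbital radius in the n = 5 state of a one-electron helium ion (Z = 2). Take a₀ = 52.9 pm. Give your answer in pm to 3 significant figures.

661 pm

r_n = n²a₀/Z = 5² × 52.9 / 2
    = 25 × 52.9 / 2 = 661 pm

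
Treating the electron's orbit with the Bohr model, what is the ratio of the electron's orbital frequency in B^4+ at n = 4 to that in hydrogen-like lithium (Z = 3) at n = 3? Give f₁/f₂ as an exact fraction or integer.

f ∝ Z^2 · n^-3
f₁/f₂ = (5/3)^2 · (4/3)^-3 = 75/64

75/64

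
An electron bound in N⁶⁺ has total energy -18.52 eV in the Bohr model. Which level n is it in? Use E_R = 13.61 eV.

6

E_n = −E_R Z²/n² ⇒ n² = E_R Z²/(−E_n) = 13.61 × 7² / 18.52 ≈ 36.01
n = 6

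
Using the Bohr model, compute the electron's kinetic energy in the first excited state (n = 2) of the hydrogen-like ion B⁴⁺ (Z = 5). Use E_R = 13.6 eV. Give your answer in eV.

85.0 eV

For a Coulomb orbit the virial theorem gives K = −E_n.
E_n = −E_R·Z²/n², so K = E_R·Z²/n² = 13.6 × 5²/2² = 85.0 eV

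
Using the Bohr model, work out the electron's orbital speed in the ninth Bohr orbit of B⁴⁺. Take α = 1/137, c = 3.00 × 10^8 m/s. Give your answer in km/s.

1220 km/s

v_n = Zαc/n = 5 × 0.00730 × 3.00 × 10^8 / 9
    = 1220 km/s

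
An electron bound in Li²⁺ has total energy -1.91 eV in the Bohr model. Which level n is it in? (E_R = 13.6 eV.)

E_n = −E_R Z²/n² ⇒ n² = E_R Z²/(−E_n) = 13.6 × 3² / 1.91 ≈ 64.08
n = 8

8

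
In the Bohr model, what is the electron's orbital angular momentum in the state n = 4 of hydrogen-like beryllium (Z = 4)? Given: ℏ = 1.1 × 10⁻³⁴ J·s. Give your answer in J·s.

L_n = nℏ = 4 × 1.1 × 10⁻³⁴ = 4.4 × 10⁻³⁴ J·s

4.4 × 10⁻³⁴ J·s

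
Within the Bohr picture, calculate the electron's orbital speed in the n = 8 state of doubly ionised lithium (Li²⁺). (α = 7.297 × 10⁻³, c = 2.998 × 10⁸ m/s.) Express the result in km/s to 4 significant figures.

820.4 km/s

v_n = Zαc/n = 3 × 0.007297 × 2.998 × 10⁸ / 8
    = 820.4 km/s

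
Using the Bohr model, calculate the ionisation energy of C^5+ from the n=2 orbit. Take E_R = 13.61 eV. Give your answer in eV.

E_n = −E_R·Z²/n² = −13.61 × 6²/2² eV = -122.5 eV
Ionisation energy = −E_n = 122.5 eV

122.5 eV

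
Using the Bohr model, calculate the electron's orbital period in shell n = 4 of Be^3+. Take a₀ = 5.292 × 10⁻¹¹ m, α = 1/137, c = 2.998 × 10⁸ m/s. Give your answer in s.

r = n²a₀/Z = 4²·5.292 × 10⁻¹¹/4 = 2.117 × 10⁻¹⁰ m
v = Zαc/n = 4·0.007299·2.998 × 10⁸/4 = 2.188 × 10⁶ m/s
T = 2πr/v = 6.078 × 10⁻¹⁶ s

6.078 × 10⁻¹⁶ s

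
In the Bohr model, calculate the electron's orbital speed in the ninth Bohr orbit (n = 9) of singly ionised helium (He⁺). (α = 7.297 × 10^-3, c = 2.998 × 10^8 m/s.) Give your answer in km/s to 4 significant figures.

486.1 km/s

v_n = Zαc/n = 2 × 0.007297 × 2.998 × 10^8 / 9
    = 486.1 km/s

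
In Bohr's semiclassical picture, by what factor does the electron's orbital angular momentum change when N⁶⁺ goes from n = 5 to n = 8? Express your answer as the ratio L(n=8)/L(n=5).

L = nℏ depends only on n, so L ∝ n.
L(n=8)/L(n=5) = (8/5)^1 = 8/5

8/5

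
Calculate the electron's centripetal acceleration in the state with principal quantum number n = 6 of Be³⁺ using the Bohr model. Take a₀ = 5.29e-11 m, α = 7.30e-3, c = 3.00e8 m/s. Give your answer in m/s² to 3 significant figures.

r = n²a₀/Z = 4.76e-10 m, v = Zαc/n = 1.46e6 m/s
a = v²/r = (1.46e6)² / 4.76e-10 = 4.48e21 m/s²

4.48e21 m/s²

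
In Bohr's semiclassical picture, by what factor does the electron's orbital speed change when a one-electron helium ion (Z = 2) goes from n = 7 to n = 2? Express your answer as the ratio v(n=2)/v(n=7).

v ∝ Z^1 · n^-1; with Z fixed, v ∝ n^-1.
v(n=2)/v(n=7) = (2/7)^-1 = 7/2

7/2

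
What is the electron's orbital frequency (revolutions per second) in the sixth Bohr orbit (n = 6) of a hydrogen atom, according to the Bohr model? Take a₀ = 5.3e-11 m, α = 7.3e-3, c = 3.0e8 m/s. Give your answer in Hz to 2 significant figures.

3.0e13 Hz

r = n²a₀/Z = 1.9e-9 m, v = Zαc/n = 3.6e5 m/s
f = v/(2πr) = 3.0e13 Hz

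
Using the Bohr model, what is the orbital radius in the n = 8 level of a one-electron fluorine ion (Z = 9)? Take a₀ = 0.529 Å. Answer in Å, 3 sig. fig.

3.76 Å

r_n = n²a₀/Z = 8² × 0.529 / 9
    = 64 × 0.529 / 9 = 3.76 Å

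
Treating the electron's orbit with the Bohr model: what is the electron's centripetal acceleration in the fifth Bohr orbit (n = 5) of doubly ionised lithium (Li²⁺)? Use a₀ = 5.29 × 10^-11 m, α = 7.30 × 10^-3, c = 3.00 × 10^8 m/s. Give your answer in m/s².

3.92 × 10^21 m/s²

r = n²a₀/Z = 4.41 × 10^-10 m, v = Zαc/n = 1.31 × 10^6 m/s
a = v²/r = (1.31 × 10^6)² / 4.41 × 10^-10 = 3.92 × 10^21 m/s²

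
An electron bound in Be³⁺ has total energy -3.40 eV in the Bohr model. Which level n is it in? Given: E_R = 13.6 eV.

E_n = −E_R Z²/n² ⇒ n² = E_R Z²/(−E_n) = 13.6 × 4² / 3.40 ≈ 64.00
n = 8

8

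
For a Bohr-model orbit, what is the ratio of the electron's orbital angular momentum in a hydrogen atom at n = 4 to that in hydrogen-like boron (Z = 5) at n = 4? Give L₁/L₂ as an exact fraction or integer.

1

L = nℏ is independent of Z.
L₁/L₂ = n₁/n₂ = 4/4 = 1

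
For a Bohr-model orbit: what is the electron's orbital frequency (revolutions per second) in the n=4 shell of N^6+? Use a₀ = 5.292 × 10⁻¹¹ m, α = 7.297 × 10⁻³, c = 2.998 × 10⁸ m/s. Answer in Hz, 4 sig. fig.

5.037 × 10¹⁵ Hz

r = n²a₀/Z = 1.210 × 10⁻¹⁰ m, v = Zαc/n = 3.828 × 10⁶ m/s
f = v/(2πr) = 5.037 × 10¹⁵ Hz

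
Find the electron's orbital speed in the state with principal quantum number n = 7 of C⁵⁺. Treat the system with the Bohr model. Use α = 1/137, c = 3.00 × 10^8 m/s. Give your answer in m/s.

v_n = Zαc/n = 6 × 0.00730 × 3.00 × 10^8 / 7
    = 1.88 × 10^6 m/s

1.88 × 10^6 m/s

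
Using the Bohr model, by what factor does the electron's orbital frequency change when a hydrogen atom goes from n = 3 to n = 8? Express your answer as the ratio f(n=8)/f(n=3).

27/512

f ∝ Z^2 · n^-3; with Z fixed, f ∝ n^-3.
f(n=8)/f(n=3) = (8/3)^-3 = 27/512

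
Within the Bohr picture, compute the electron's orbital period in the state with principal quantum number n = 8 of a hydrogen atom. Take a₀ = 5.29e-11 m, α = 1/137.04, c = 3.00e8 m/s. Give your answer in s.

r = n²a₀/Z = 8²·5.29e-11/1 = 3.39e-9 m
v = Zαc/n = 1·0.00730·3.00e8/8 = 2.74e5 m/s
T = 2πr/v = 7.77e-14 s

7.77e-14 s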